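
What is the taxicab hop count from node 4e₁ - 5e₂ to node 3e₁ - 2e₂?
4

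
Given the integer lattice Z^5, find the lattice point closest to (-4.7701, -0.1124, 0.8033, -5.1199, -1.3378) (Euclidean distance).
(-5, 0, 1, -5, -1)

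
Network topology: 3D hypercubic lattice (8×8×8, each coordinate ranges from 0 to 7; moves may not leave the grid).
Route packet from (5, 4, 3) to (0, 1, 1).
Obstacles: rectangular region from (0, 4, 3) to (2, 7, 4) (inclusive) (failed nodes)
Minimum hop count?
10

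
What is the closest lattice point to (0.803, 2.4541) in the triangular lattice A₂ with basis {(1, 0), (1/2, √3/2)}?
(0.5, 2.598)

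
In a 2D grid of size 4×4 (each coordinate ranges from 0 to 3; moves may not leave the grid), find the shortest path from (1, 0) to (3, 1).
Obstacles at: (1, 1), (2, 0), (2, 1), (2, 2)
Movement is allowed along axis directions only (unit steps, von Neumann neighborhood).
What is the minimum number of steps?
9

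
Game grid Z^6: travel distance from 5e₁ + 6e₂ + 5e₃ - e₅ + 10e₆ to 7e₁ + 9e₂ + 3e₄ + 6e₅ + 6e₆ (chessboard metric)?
7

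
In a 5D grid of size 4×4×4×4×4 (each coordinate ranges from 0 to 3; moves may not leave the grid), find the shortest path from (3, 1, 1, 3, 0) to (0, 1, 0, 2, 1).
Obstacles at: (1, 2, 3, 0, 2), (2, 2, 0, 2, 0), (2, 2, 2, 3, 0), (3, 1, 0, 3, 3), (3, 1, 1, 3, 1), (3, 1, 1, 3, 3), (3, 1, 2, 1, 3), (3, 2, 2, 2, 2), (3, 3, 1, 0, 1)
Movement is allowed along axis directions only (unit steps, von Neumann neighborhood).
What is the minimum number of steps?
6
(one shortest path: (3, 1, 1, 3, 0) → (2, 1, 1, 3, 0) → (1, 1, 1, 3, 0) → (0, 1, 1, 3, 0) → (0, 1, 0, 3, 0) → (0, 1, 0, 2, 0) → (0, 1, 0, 2, 1))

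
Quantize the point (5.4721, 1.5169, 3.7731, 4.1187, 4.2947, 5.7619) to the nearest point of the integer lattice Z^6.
(5, 2, 4, 4, 4, 6)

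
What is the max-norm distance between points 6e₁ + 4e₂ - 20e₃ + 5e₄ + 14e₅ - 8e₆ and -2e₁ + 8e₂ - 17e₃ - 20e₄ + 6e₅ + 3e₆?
25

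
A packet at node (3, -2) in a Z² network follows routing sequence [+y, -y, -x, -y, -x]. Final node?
(1, -3)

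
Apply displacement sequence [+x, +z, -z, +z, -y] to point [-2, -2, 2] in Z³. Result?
(-1, -3, 3)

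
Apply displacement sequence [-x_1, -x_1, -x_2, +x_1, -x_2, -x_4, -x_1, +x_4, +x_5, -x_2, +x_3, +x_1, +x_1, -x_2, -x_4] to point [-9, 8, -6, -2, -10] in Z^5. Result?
(-9, 4, -5, -3, -9)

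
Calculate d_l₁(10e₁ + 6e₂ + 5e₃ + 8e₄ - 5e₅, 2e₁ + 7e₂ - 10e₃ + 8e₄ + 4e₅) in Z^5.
33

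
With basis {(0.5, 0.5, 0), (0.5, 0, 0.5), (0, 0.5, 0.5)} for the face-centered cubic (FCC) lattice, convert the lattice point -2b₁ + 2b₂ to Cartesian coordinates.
(0, -1, 1)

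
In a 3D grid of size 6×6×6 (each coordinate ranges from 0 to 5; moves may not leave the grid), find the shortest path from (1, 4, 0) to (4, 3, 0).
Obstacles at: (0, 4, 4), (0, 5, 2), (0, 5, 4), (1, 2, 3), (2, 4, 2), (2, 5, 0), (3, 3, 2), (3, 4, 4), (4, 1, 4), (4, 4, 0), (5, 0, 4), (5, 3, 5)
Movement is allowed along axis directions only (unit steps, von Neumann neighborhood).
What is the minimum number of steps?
4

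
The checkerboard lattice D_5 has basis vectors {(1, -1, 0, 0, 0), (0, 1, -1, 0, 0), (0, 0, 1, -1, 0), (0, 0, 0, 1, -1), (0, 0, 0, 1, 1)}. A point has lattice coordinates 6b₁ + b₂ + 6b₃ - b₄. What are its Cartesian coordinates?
(6, -5, 5, -7, 1)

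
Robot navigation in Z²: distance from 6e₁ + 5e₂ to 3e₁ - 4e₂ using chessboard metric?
9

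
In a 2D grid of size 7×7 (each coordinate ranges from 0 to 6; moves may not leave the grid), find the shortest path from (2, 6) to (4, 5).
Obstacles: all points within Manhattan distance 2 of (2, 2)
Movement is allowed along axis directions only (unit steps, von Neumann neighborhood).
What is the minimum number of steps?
3
(one shortest path: (2, 6) → (3, 6) → (4, 6) → (4, 5))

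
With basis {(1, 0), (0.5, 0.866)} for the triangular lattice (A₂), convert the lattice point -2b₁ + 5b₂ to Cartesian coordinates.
(0.5, 4.33)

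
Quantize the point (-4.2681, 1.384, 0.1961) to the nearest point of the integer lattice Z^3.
(-4, 1, 0)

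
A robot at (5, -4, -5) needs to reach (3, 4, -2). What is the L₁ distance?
13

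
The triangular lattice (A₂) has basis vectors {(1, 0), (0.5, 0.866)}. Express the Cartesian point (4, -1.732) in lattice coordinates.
5b₁ - 2b₂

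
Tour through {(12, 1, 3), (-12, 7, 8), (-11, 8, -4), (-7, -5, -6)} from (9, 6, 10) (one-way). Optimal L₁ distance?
82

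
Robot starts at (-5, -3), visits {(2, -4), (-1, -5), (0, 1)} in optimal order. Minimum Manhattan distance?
17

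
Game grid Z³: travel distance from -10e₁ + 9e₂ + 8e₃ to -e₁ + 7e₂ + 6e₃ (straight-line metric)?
9.43398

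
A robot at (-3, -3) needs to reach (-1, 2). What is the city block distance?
7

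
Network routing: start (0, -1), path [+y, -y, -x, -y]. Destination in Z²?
(-1, -2)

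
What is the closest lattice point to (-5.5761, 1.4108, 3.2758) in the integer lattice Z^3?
(-6, 1, 3)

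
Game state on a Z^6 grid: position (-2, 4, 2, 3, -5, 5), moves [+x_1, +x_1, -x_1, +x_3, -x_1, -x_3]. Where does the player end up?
(-2, 4, 2, 3, -5, 5)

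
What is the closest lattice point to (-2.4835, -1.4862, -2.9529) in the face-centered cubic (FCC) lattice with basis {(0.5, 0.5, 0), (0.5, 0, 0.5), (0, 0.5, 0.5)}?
(-2.5, -1.5, -3)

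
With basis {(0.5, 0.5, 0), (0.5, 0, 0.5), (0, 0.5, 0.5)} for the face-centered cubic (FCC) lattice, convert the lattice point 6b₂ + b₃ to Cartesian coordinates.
(3, 0.5, 3.5)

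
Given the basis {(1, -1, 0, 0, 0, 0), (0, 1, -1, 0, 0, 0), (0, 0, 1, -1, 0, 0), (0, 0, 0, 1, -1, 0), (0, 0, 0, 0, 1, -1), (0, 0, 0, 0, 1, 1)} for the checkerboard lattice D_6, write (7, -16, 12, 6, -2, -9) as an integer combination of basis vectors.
7b₁ - 9b₂ + 3b₃ + 9b₄ + 8b₅ - b₆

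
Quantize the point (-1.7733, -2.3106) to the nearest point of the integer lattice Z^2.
(-2, -2)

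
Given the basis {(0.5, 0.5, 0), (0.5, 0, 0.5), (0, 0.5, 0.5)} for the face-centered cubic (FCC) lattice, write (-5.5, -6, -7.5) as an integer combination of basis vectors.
-4b₁ - 7b₂ - 8b₃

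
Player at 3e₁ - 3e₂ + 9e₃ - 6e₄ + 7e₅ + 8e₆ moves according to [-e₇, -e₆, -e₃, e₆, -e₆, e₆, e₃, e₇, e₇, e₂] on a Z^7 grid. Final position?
(3, -2, 9, -6, 7, 8, 1)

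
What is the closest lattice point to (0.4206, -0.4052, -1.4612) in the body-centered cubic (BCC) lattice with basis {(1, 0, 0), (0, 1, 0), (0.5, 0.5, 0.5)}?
(0.5, -0.5, -1.5)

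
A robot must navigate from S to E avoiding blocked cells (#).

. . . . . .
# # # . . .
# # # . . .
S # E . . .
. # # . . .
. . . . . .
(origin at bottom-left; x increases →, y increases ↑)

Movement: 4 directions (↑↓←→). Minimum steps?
8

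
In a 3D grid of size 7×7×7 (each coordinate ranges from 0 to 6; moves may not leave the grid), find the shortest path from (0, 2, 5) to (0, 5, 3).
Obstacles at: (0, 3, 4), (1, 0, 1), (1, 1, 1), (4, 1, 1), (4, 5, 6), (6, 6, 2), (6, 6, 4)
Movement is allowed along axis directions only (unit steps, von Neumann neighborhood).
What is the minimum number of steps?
5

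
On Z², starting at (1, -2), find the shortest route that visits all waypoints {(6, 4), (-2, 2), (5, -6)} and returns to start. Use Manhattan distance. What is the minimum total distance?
36
(one optimal route: (1, -2) → (-2, 2) → (6, 4) → (5, -6) → (1, -2))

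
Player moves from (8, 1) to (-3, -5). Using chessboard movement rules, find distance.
11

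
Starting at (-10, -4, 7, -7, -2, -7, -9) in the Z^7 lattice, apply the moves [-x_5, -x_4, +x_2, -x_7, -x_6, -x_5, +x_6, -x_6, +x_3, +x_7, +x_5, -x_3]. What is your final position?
(-10, -3, 7, -8, -3, -8, -9)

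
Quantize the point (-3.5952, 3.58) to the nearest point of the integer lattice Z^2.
(-4, 4)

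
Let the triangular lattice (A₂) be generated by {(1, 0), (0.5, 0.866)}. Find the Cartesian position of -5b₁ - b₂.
(-5.5, -0.866)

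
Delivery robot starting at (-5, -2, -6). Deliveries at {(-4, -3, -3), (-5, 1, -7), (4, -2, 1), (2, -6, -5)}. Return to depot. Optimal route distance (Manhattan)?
50
(one optimal route: (-5, -2, -6) → (-4, -3, -3) → (4, -2, 1) → (2, -6, -5) → (-5, 1, -7) → (-5, -2, -6))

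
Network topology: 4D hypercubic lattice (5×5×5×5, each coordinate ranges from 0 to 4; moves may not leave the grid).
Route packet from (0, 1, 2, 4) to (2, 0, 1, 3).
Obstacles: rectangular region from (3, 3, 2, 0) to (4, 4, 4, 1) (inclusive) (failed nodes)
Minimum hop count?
5
(one shortest path: (0, 1, 2, 4) → (1, 1, 2, 4) → (2, 1, 2, 4) → (2, 0, 2, 4) → (2, 0, 1, 4) → (2, 0, 1, 3))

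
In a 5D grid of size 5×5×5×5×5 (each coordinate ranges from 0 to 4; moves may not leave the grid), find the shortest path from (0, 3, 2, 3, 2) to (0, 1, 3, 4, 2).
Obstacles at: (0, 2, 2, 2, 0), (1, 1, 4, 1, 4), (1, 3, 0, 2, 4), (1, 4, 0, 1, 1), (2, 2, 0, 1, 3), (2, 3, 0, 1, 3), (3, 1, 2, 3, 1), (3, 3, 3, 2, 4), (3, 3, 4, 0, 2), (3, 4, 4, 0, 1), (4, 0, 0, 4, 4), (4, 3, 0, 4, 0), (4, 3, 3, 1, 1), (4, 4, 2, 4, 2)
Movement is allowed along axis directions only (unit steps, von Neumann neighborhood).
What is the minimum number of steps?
4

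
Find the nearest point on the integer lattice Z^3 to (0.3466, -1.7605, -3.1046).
(0, -2, -3)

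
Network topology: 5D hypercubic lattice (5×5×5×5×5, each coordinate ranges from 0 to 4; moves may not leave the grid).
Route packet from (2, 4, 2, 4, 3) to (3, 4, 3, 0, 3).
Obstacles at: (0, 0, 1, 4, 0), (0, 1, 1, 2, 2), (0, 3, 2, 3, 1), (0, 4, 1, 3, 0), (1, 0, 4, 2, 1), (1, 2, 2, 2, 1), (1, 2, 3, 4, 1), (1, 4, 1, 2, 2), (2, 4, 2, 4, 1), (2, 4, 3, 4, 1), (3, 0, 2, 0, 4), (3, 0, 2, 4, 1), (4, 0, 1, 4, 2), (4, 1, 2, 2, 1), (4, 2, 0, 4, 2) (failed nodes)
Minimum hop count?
6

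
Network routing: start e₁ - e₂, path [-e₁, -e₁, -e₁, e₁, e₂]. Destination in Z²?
(-1, 0)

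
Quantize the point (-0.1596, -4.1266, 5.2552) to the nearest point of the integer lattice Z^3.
(0, -4, 5)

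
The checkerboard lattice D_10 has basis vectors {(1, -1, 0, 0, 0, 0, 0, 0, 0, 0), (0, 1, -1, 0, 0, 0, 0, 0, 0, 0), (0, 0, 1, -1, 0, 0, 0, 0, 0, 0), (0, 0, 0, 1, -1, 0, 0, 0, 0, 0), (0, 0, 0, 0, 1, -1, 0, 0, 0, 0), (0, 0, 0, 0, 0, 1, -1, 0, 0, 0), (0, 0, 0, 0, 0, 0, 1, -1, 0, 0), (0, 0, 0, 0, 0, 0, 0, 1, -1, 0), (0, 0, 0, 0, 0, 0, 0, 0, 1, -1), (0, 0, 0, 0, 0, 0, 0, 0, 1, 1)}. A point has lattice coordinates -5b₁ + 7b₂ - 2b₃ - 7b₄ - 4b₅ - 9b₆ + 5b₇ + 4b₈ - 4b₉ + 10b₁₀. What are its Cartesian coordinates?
(-5, 12, -9, -5, 3, -5, 14, -1, 2, 14)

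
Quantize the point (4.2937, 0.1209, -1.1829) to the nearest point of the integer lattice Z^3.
(4, 0, -1)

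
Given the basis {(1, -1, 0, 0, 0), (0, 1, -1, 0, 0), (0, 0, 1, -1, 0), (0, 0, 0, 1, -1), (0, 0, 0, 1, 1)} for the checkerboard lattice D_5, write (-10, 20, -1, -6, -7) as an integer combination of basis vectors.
-10b₁ + 10b₂ + 9b₃ + 5b₄ - 2b₅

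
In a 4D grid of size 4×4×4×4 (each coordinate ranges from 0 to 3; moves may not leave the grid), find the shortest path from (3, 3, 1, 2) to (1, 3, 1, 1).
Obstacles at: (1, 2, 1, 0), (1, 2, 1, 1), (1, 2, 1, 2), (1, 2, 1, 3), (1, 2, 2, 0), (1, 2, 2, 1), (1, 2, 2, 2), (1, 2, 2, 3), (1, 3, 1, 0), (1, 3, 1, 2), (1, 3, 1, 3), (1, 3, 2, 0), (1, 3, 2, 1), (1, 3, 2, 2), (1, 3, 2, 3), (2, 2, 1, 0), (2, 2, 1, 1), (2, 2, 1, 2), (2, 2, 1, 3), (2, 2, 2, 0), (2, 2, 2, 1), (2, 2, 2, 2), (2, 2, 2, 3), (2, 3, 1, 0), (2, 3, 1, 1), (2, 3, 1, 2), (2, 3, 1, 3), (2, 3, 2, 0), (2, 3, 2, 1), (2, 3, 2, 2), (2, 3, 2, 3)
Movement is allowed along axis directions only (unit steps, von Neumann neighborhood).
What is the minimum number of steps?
5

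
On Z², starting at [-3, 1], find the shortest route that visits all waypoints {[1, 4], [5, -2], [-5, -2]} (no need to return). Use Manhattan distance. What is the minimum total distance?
25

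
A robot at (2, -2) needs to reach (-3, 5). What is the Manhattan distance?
12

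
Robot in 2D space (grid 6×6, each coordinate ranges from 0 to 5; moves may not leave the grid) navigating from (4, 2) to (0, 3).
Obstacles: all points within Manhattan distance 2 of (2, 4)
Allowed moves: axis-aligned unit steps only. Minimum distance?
7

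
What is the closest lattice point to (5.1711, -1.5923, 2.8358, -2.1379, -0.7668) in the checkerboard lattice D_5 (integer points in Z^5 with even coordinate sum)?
(5, -1, 3, -2, -1)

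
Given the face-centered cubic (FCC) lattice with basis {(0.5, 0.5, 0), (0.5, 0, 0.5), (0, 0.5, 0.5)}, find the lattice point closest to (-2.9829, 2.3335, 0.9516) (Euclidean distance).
(-3, 2, 1)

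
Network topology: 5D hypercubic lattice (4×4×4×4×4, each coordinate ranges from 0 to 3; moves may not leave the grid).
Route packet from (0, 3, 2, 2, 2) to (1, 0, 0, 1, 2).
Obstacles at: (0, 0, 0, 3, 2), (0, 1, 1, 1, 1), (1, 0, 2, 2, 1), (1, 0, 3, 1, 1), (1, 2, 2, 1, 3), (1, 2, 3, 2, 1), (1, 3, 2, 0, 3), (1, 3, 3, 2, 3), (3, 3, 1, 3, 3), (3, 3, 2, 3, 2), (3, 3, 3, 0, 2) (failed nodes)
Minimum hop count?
7
(one shortest path: (0, 3, 2, 2, 2) → (1, 3, 2, 2, 2) → (1, 2, 2, 2, 2) → (1, 1, 2, 2, 2) → (1, 0, 2, 2, 2) → (1, 0, 1, 2, 2) → (1, 0, 0, 2, 2) → (1, 0, 0, 1, 2))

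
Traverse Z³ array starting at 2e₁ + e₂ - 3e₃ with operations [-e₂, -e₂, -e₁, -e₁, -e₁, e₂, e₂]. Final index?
(-1, 1, -3)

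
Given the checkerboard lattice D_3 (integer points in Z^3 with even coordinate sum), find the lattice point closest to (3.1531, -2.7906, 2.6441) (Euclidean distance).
(3, -3, 2)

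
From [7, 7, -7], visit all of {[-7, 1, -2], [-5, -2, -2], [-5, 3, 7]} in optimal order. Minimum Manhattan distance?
44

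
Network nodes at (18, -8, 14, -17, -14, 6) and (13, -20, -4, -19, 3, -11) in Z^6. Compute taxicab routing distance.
71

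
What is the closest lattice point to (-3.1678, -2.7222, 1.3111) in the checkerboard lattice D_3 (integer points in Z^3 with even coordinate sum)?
(-3, -3, 2)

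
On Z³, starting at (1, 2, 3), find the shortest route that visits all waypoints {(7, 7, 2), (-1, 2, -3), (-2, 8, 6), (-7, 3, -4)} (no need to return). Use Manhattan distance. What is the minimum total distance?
50
(one optimal route: (1, 2, 3) → (7, 7, 2) → (-2, 8, 6) → (-1, 2, -3) → (-7, 3, -4))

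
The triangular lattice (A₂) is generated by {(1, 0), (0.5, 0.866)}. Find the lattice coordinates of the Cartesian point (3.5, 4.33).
b₁ + 5b₂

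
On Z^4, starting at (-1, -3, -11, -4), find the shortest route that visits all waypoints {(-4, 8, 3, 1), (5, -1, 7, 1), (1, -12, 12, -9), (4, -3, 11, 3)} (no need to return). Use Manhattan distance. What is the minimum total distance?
89
(one optimal route: (-1, -3, -11, -4) → (-4, 8, 3, 1) → (5, -1, 7, 1) → (4, -3, 11, 3) → (1, -12, 12, -9))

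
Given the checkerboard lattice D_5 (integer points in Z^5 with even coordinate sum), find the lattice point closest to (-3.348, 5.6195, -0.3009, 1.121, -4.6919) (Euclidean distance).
(-3, 5, 0, 1, -5)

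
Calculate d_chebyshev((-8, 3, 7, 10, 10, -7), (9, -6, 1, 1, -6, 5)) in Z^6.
17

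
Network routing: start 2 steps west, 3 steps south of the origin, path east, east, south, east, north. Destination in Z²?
(1, -3)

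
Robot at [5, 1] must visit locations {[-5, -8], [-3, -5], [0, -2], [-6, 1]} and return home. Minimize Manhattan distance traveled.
40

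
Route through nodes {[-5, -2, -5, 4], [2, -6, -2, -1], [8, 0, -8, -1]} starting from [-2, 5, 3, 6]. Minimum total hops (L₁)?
57
(one optimal route: (-2, 5, 3, 6) → (-5, -2, -5, 4) → (2, -6, -2, -1) → (8, 0, -8, -1))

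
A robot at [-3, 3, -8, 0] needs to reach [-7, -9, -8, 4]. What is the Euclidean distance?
13.2665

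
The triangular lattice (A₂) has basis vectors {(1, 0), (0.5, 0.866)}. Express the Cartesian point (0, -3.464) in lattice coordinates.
2b₁ - 4b₂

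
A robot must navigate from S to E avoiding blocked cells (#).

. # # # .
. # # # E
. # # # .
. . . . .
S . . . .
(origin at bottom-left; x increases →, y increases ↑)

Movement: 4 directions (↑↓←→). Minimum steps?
7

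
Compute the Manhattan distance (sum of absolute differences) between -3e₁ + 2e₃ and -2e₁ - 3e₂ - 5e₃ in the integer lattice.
11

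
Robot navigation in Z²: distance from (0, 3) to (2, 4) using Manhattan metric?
3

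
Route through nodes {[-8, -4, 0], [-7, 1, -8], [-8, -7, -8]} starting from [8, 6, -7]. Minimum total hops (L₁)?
41
(one optimal route: (8, 6, -7) → (-7, 1, -8) → (-8, -7, -8) → (-8, -4, 0))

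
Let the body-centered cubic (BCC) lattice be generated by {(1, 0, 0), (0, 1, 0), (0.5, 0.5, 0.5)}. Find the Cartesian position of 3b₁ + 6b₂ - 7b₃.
(-0.5, 2.5, -3.5)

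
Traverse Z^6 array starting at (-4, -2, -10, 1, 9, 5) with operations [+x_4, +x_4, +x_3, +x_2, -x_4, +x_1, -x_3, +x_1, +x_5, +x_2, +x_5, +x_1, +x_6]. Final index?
(-1, 0, -10, 2, 11, 6)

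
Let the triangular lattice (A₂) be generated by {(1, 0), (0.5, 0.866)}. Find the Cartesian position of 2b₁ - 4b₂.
(0, -3.464)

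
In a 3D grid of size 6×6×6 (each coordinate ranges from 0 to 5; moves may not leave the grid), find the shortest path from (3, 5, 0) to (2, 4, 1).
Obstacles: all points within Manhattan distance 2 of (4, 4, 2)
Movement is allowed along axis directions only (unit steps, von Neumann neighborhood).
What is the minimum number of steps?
3
(one shortest path: (3, 5, 0) → (2, 5, 0) → (2, 4, 0) → (2, 4, 1))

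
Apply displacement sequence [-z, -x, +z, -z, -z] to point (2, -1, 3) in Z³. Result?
(1, -1, 1)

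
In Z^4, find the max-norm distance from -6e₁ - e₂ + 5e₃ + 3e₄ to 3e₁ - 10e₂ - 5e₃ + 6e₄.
10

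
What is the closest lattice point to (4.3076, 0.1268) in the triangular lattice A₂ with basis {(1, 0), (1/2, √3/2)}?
(4, 0)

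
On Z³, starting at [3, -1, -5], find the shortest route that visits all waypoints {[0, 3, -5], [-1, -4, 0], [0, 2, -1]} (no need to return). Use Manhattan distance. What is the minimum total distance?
20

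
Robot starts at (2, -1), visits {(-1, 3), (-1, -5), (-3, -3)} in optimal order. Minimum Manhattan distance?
19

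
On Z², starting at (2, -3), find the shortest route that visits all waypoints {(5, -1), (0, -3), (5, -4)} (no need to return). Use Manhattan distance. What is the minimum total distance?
11
(one optimal route: (2, -3) → (0, -3) → (5, -4) → (5, -1))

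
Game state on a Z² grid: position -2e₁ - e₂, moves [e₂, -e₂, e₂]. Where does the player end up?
(-2, 0)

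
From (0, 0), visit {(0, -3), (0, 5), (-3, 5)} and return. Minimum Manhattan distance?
22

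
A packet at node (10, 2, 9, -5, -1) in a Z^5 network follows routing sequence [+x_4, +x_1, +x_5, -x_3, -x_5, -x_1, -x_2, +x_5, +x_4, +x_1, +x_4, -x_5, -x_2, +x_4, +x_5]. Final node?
(11, 0, 8, -1, 0)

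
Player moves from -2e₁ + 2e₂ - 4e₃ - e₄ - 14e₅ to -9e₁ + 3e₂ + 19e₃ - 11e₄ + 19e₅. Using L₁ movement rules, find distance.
74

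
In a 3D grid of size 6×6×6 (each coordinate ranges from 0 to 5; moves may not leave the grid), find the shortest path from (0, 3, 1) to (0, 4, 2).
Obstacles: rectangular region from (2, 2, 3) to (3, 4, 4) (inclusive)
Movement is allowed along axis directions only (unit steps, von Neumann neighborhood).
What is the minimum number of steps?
2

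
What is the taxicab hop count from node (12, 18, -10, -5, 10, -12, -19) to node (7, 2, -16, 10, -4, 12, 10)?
109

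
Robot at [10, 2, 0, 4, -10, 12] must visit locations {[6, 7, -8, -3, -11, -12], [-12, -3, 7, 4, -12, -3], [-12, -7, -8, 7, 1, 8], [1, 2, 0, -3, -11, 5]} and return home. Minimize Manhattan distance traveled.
222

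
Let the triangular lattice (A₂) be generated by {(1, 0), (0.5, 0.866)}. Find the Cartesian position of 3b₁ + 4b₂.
(5, 3.464)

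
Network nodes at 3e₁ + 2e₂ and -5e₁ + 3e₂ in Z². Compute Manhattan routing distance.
9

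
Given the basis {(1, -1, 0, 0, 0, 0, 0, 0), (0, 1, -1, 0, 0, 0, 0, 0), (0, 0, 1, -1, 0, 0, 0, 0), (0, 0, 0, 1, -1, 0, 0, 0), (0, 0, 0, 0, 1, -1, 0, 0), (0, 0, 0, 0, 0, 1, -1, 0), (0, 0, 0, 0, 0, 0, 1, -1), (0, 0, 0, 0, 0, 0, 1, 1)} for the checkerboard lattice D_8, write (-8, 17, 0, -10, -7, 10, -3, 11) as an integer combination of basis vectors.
-8b₁ + 9b₂ + 9b₃ - b₄ - 8b₅ + 2b₆ - 6b₇ + 5b₈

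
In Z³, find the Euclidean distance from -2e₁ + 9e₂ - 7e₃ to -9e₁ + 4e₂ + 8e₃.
17.2916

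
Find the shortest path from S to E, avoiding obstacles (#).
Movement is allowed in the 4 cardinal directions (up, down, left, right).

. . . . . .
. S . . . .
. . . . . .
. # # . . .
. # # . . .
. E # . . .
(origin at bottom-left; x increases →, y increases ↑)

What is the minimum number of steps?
6
(one shortest path: (1, 4) → (0, 4) → (0, 3) → (0, 2) → (0, 1) → (0, 0) → (1, 0))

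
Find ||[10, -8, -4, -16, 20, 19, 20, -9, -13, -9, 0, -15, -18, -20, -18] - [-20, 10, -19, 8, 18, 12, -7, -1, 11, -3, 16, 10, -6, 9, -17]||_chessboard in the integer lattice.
30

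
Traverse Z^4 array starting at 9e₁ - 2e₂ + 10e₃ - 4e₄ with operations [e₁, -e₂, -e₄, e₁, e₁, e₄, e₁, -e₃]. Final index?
(13, -3, 9, -4)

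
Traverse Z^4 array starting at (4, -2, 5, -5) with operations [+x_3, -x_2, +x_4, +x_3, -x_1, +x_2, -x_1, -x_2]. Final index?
(2, -3, 7, -4)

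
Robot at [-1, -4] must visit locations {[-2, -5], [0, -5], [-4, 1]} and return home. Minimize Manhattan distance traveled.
20
(one optimal route: (-1, -4) → (0, -5) → (-2, -5) → (-4, 1) → (-1, -4))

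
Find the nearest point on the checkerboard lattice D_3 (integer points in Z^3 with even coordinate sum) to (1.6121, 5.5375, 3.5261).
(2, 6, 4)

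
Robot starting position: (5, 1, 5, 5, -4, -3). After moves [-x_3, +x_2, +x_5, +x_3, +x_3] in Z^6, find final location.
(5, 2, 6, 5, -3, -3)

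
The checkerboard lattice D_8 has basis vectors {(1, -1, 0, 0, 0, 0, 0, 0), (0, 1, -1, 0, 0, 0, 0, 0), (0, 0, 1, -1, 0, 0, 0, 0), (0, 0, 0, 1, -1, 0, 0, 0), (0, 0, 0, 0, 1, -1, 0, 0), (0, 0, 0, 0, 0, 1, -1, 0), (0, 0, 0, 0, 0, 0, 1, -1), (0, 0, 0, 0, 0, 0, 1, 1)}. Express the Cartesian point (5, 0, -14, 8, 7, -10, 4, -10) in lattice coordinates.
5b₁ + 5b₂ - 9b₃ - b₄ + 6b₅ - 4b₆ + 5b₇ - 5b₈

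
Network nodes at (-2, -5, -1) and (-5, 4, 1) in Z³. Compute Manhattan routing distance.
14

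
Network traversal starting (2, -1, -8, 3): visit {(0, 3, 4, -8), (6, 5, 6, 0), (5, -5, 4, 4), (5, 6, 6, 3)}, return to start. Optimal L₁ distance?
86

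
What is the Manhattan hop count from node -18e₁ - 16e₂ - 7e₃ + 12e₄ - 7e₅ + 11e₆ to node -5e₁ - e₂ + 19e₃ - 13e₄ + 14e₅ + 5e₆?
106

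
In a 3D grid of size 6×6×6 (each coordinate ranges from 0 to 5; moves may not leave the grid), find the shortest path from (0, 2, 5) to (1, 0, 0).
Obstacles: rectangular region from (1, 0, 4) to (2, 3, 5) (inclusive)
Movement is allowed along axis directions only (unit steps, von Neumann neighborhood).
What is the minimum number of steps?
8
(one shortest path: (0, 2, 5) → (0, 1, 5) → (0, 0, 5) → (0, 0, 4) → (0, 0, 3) → (1, 0, 3) → (1, 0, 2) → (1, 0, 1) → (1, 0, 0))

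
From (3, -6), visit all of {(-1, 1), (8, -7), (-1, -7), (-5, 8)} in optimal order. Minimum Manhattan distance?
34
(one optimal route: (3, -6) → (8, -7) → (-1, -7) → (-1, 1) → (-5, 8))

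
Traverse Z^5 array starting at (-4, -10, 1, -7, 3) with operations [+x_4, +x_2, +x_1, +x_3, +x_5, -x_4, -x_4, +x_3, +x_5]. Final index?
(-3, -9, 3, -8, 5)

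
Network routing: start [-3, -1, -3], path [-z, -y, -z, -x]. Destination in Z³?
(-4, -2, -5)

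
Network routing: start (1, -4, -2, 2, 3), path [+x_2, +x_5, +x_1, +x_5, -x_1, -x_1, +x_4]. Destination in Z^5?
(0, -3, -2, 3, 5)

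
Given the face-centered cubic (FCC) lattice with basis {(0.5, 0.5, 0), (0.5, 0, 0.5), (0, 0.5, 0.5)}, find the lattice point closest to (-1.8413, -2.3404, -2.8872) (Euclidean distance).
(-2, -2, -3)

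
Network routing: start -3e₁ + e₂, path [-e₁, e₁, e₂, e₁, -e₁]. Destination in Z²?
(-3, 2)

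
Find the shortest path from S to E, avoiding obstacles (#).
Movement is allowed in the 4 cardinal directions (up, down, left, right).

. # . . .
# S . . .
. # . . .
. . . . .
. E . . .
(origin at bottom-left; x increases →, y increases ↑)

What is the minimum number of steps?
5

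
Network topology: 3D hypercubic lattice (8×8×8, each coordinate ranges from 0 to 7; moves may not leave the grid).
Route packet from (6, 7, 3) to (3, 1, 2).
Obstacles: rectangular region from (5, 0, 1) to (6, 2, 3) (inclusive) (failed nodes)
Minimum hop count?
10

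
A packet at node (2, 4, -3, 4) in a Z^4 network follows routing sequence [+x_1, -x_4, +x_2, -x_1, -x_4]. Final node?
(2, 5, -3, 2)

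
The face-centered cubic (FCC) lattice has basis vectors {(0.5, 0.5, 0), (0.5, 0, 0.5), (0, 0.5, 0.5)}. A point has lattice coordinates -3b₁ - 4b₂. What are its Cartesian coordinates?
(-3.5, -1.5, -2)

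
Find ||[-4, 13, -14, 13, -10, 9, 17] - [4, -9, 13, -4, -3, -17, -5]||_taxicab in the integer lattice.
129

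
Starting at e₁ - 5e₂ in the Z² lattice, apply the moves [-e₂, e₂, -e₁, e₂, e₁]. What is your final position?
(1, -4)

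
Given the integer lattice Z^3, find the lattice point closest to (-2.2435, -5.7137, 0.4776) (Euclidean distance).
(-2, -6, 0)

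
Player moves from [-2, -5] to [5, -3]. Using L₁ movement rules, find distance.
9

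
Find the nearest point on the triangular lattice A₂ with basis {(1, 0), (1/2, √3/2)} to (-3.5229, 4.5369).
(-3.5, 4.33)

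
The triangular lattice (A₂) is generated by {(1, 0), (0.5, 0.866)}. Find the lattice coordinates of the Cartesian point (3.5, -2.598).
5b₁ - 3b₂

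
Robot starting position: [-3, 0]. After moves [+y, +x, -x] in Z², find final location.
(-3, 1)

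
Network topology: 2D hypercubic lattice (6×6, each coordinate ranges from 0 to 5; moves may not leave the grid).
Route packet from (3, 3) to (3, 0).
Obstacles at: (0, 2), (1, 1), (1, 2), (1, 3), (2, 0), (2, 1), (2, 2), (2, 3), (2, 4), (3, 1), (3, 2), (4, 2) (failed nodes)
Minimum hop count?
7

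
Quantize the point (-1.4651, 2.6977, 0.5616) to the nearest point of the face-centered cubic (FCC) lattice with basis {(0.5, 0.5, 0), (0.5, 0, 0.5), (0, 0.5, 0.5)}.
(-1.5, 3, 0.5)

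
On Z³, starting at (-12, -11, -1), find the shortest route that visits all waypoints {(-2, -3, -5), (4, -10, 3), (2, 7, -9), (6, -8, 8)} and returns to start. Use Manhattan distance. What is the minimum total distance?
106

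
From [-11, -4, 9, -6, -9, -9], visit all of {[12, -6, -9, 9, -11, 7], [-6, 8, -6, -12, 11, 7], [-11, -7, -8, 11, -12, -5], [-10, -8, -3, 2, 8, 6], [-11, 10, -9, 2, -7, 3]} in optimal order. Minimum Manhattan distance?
222
(one optimal route: (-11, -4, 9, -6, -9, -9) → (-11, -7, -8, 11, -12, -5) → (12, -6, -9, 9, -11, 7) → (-11, 10, -9, 2, -7, 3) → (-10, -8, -3, 2, 8, 6) → (-6, 8, -6, -12, 11, 7))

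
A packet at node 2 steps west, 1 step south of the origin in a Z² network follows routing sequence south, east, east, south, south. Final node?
(0, -4)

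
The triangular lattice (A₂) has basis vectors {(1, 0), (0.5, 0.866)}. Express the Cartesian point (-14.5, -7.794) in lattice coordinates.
-10b₁ - 9b₂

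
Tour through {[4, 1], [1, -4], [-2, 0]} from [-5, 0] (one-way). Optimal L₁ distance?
18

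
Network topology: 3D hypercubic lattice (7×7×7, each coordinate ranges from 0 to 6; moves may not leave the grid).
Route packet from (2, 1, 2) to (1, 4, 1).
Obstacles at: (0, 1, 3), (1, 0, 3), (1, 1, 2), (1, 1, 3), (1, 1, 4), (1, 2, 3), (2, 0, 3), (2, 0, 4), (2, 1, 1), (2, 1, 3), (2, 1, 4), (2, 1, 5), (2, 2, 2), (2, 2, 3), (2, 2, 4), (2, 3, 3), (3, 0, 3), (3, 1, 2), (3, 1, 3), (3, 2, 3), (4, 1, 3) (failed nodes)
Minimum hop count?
7
(one shortest path: (2, 1, 2) → (2, 0, 2) → (1, 0, 2) → (1, 0, 1) → (1, 1, 1) → (1, 2, 1) → (1, 3, 1) → (1, 4, 1))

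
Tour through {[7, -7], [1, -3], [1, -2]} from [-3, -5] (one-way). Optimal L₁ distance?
18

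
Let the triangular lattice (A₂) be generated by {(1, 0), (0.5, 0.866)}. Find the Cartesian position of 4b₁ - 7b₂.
(0.5, -6.062)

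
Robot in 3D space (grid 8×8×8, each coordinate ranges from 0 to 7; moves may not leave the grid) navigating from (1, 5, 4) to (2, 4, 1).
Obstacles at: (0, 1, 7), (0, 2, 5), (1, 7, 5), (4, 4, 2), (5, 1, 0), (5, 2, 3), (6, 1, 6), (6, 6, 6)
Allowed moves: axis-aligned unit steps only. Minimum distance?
5
(one shortest path: (1, 5, 4) → (2, 5, 4) → (2, 4, 4) → (2, 4, 3) → (2, 4, 2) → (2, 4, 1))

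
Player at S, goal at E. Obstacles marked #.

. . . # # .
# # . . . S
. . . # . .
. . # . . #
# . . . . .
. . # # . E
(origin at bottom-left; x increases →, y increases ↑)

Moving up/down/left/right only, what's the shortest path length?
6
(one shortest path: (5, 4) → (4, 4) → (4, 3) → (4, 2) → (4, 1) → (5, 1) → (5, 0))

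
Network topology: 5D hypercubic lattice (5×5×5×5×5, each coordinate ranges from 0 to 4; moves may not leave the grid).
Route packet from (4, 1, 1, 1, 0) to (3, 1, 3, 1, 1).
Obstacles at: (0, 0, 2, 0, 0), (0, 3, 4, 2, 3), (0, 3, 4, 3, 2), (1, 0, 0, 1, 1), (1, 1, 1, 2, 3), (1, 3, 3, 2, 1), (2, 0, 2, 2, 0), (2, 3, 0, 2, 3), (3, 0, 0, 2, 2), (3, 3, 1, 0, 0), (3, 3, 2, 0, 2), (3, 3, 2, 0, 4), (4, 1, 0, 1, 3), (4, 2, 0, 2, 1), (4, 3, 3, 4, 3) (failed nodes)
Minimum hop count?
4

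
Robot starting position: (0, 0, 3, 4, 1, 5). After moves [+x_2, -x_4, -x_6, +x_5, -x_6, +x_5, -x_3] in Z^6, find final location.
(0, 1, 2, 3, 3, 3)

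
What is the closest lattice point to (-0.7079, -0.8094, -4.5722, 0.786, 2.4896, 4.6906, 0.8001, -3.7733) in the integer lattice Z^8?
(-1, -1, -5, 1, 2, 5, 1, -4)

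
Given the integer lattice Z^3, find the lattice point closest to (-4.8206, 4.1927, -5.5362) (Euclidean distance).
(-5, 4, -6)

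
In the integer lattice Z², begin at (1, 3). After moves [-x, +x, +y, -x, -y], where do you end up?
(0, 3)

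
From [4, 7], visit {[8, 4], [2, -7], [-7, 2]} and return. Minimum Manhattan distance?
58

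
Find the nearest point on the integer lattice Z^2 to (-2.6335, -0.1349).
(-3, 0)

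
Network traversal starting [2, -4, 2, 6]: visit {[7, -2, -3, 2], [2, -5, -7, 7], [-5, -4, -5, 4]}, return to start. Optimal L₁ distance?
58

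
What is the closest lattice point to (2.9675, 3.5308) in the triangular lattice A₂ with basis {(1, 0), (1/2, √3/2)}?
(3, 3.464)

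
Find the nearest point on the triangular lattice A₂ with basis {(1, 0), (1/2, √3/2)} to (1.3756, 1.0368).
(1.5, 0.866)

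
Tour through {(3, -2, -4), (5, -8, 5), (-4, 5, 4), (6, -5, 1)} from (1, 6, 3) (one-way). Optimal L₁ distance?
48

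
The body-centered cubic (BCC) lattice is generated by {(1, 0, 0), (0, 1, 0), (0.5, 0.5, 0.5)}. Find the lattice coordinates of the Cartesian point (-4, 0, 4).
-8b₁ - 4b₂ + 8b₃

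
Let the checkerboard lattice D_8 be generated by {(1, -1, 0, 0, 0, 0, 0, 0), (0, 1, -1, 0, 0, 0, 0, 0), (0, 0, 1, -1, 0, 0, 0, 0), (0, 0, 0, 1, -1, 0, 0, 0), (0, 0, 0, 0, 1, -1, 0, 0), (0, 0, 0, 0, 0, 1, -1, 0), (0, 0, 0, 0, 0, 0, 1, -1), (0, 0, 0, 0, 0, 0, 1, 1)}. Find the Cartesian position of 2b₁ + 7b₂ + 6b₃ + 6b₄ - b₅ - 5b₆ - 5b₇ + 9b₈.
(2, 5, -1, 0, -7, -4, 9, 14)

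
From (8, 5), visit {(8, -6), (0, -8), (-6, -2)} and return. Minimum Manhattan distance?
54
(one optimal route: (8, 5) → (8, -6) → (0, -8) → (-6, -2) → (8, 5))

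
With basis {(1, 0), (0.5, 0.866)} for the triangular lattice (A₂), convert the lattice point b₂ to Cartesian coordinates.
(0.5, 0.866)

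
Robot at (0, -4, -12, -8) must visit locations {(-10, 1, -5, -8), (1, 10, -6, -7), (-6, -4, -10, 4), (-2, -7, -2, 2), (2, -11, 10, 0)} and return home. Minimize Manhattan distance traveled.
148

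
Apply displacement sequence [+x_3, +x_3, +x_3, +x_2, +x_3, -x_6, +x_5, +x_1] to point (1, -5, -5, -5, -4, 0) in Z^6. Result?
(2, -4, -1, -5, -3, -1)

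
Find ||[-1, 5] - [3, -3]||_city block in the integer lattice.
12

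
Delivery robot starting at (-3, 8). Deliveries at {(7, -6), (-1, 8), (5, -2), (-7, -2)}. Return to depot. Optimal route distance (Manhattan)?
56
(one optimal route: (-3, 8) → (-1, 8) → (7, -6) → (5, -2) → (-7, -2) → (-3, 8))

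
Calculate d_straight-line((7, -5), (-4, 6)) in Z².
15.5563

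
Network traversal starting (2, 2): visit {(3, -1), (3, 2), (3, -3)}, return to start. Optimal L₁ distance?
12
(one optimal route: (2, 2) → (3, -1) → (3, -3) → (3, 2) → (2, 2))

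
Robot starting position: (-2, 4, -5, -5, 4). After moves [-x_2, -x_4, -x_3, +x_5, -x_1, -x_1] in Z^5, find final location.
(-4, 3, -6, -6, 5)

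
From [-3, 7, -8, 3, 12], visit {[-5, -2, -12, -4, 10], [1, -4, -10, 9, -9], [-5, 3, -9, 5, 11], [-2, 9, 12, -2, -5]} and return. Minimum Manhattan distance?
168
(one optimal route: (-3, 7, -8, 3, 12) → (-5, 3, -9, 5, 11) → (-5, -2, -12, -4, 10) → (1, -4, -10, 9, -9) → (-2, 9, 12, -2, -5) → (-3, 7, -8, 3, 12))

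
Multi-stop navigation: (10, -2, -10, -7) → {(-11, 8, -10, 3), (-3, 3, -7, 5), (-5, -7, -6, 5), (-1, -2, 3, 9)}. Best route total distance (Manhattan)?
93
(one optimal route: (10, -2, -10, -7) → (-1, -2, 3, 9) → (-5, -7, -6, 5) → (-3, 3, -7, 5) → (-11, 8, -10, 3))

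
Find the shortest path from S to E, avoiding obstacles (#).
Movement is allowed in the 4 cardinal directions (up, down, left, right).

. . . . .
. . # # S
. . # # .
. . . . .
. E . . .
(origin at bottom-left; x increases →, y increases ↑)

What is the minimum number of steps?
6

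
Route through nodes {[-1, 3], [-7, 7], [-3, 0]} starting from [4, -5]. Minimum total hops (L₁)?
27
(one optimal route: (4, -5) → (-3, 0) → (-1, 3) → (-7, 7))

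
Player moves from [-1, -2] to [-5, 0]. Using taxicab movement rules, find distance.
6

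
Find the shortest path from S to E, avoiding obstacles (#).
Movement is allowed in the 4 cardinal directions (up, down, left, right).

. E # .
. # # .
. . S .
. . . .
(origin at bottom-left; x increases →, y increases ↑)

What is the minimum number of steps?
5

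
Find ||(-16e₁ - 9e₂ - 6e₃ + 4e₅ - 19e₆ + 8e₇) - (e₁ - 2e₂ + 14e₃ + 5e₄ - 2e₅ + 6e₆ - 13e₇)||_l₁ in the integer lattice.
101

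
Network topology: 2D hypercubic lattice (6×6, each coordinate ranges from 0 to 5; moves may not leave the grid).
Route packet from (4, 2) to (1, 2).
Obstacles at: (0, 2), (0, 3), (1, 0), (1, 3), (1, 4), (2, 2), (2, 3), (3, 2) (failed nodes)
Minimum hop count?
5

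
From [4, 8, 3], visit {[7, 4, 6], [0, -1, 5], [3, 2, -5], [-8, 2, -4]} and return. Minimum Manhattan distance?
70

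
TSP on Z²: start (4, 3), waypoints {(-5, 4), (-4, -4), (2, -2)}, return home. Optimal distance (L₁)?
34
(one optimal route: (4, 3) → (-5, 4) → (-4, -4) → (2, -2) → (4, 3))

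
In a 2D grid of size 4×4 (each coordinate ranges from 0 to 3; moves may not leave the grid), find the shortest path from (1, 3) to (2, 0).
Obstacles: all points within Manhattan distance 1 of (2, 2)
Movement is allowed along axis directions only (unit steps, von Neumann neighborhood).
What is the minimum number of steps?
6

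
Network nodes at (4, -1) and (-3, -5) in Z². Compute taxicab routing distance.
11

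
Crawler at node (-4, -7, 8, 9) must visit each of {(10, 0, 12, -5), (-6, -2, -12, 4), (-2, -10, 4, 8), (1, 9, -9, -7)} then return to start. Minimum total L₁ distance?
154
(one optimal route: (-4, -7, 8, 9) → (10, 0, 12, -5) → (1, 9, -9, -7) → (-6, -2, -12, 4) → (-2, -10, 4, 8) → (-4, -7, 8, 9))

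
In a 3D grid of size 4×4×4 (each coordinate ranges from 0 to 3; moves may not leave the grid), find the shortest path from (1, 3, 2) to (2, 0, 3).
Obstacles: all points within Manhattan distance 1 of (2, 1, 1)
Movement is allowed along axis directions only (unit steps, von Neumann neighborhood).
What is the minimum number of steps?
5
(one shortest path: (1, 3, 2) → (2, 3, 2) → (2, 2, 2) → (2, 2, 3) → (2, 1, 3) → (2, 0, 3))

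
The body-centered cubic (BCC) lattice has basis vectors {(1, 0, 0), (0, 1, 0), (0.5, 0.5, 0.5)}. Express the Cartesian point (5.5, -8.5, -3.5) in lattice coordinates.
9b₁ - 5b₂ - 7b₃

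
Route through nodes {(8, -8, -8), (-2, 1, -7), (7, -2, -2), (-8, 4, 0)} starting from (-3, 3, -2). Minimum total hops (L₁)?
54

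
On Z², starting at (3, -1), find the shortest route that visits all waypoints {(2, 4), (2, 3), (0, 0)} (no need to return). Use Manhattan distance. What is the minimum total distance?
10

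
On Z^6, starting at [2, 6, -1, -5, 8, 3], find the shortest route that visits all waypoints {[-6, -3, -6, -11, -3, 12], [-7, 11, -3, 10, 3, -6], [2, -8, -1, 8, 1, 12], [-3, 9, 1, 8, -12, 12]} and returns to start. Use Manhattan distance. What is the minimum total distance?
216
(one optimal route: (2, 6, -1, -5, 8, 3) → (-6, -3, -6, -11, -3, 12) → (2, -8, -1, 8, 1, 12) → (-3, 9, 1, 8, -12, 12) → (-7, 11, -3, 10, 3, -6) → (2, 6, -1, -5, 8, 3))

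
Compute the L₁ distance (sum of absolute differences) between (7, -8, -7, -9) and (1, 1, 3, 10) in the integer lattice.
44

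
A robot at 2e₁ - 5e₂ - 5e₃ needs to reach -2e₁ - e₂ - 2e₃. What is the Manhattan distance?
11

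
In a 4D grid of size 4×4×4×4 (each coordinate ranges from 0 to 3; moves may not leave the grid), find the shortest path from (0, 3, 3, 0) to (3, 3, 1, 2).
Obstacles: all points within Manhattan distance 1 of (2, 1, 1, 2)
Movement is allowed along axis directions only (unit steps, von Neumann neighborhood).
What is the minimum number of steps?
7
(one shortest path: (0, 3, 3, 0) → (1, 3, 3, 0) → (2, 3, 3, 0) → (3, 3, 3, 0) → (3, 3, 2, 0) → (3, 3, 1, 0) → (3, 3, 1, 1) → (3, 3, 1, 2))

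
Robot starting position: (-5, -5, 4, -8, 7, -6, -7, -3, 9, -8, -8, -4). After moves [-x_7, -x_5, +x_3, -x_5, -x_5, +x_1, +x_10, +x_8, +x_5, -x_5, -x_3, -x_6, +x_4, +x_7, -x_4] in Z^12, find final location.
(-4, -5, 4, -8, 4, -7, -7, -2, 9, -7, -8, -4)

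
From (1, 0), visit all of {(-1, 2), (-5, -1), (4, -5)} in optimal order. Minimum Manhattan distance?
24
(one optimal route: (1, 0) → (-1, 2) → (-5, -1) → (4, -5))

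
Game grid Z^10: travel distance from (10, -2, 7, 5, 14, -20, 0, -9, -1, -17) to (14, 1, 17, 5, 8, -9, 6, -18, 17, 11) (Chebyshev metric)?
28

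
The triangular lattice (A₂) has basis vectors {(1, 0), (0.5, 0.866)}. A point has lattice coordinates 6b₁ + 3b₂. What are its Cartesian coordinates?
(7.5, 2.598)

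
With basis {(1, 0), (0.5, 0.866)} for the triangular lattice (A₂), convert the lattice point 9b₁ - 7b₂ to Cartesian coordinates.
(5.5, -6.062)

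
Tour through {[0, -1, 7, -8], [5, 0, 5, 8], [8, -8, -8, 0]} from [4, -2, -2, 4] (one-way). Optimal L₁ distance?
76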